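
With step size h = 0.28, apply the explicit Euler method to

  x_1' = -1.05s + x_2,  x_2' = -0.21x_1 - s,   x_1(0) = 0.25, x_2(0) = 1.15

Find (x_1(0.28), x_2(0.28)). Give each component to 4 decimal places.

0.5720, 1.1353

Euler on (x_1,x_2): x_1_{n+1} = x_1_n + h·x_1', x_2_{n+1} = x_2_n + h·x_2'.
0.000000: (0.250000, 1.150000); f=(1.150000, -0.052500) → (0.572000, 1.135300)
(x_1(0.28), x_2(0.28)) ≈ (0.5720, 1.1353)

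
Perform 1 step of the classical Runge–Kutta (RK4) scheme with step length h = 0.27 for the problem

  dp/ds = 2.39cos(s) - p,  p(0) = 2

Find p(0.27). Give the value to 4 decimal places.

RK4: k1 = f(s_n, p_n); k2 = f(s_n + h/2, p_n + (h/2)·k1); k3 = f(s_n + h/2, p_n + (h/2)·k2); k4 = f(s_n + h, p_n + h·k3); p_{n+1} = p_n + (h/6)·(k1 + 2k2 + 2k3 + k4).
s=0.000000, p=2.000000:
  k1 = f(0.000000, 2.000000) = 0.390000
  k2 = f(0.135000, 2.052650) = 0.315604
  k3 = f(0.135000, 2.042607) = 0.325648
  k4 = f(0.270000, 2.087925) = 0.215488
  p ← 2.000000 + (0.27/6)·(k1 + 2k2 + 2k3 + k4) = 2.084960
p(0.27) ≈ 2.0850

2.0850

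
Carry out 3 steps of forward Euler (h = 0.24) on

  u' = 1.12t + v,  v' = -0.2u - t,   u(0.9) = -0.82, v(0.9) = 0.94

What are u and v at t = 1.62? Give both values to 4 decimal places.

Euler on (u,v): u_{n+1} = u_n + h·u', v_{n+1} = v_n + h·v'.
0.900000: (-0.820000, 0.940000); f=(1.948000, -0.736000) → (-0.352480, 0.763360)
1.140000: (-0.352480, 0.763360); f=(2.040160, -1.069504) → (0.137158, 0.506679)
1.380000: (0.137158, 0.506679); f=(2.052279, -1.407432) → (0.629705, 0.168895)
(u(1.62), v(1.62)) ≈ (0.6297, 0.1689)

0.6297, 0.1689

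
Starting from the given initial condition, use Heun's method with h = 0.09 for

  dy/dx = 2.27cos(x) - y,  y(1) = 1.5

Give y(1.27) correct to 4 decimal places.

Heun: k1 = f(x_n, y_n); k2 = f(x_n + h, y_n + h·k1); y_{n+1} = y_n + (h/2)·(k1 + k2).
x=1.000000, y=1.500000:
  k1 = f(1.000000, 1.500000) = -0.273514
  k2 = f(1.090000, 1.475384) = -0.425542
  y ← 1.500000 + (0.09/2)·(-0.273514 + (-0.425542)) = 1.468542
x=1.090000, y=1.468542:
  k1 = f(1.090000, 1.468542) = -0.418701
  k2 = f(1.180000, 1.430859) = -0.566160
  y ← 1.468542 + (0.09/2)·(-0.418701 + (-0.566160)) = 1.424224
x=1.180000, y=1.424224:
  k1 = f(1.180000, 1.424224) = -0.559524
  k2 = f(1.270000, 1.373867) = -0.701309
  y ← 1.424224 + (0.09/2)·(-0.559524 + (-0.701309)) = 1.367486
y(1.27) ≈ 1.3675

1.3675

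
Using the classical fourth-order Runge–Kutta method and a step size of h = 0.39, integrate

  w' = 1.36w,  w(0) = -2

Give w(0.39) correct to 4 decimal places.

RK4: k1 = f(t_n, w_n); k2 = f(t_n + h/2, w_n + (h/2)·k1); k3 = f(t_n + h/2, w_n + (h/2)·k2); k4 = f(t_n + h, w_n + h·k3); w_{n+1} = w_n + (h/6)·(k1 + 2k2 + 2k3 + k4).
t=0.000000, w=-2.000000:
  k1 = f(0.000000, -2.000000) = -2.720000
  k2 = f(0.195000, -2.530400) = -3.441344
  k3 = f(0.195000, -2.671062) = -3.632644
  k4 = f(0.390000, -3.416731) = -4.646755
  w ← -2.000000 + (0.39/6)·(k1 + 2k2 + 2k3 + k4) = -3.398458
w(0.39) ≈ -3.3985

-3.3985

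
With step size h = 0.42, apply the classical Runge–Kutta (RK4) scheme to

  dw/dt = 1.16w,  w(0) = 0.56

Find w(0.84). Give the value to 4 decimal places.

1.4833

RK4: k1 = f(t_n, w_n); k2 = f(t_n + h/2, w_n + (h/2)·k1); k3 = f(t_n + h/2, w_n + (h/2)·k2); k4 = f(t_n + h, w_n + h·k3); w_{n+1} = w_n + (h/6)·(k1 + 2k2 + 2k3 + k4).
t=0.000000, w=0.560000:
  k1 = f(0.000000, 0.560000) = 0.649600
  k2 = f(0.210000, 0.696416) = 0.807843
  k3 = f(0.210000, 0.729647) = 0.846390
  k4 = f(0.420000, 0.915484) = 1.061961
  w ← 0.560000 + (0.42/6)·(k1 + 2k2 + 2k3 + k4) = 0.911402
t=0.420000, w=0.911402:
  k1 = f(0.420000, 0.911402) = 1.057226
  k2 = f(0.630000, 1.133419) = 1.314767
  k3 = f(0.630000, 1.187503) = 1.377503
  k4 = f(0.840000, 1.489953) = 1.728346
  w ← 0.911402 + (0.42/6)·(k1 + 2k2 + 2k3 + k4) = 1.483310
w(0.84) ≈ 1.4833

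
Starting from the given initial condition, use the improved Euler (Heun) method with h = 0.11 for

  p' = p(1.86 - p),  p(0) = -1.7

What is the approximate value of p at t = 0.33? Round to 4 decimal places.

-9.7835

Heun: k1 = f(t_n, p_n); k2 = f(t_n + h, p_n + h·k1); p_{n+1} = p_n + (h/2)·(k1 + k2).
t=0.000000, p=-1.700000:
  k1 = f(0.000000, -1.700000) = -6.052000
  k2 = f(0.110000, -2.365720) = -9.996870
  p ← -1.700000 + (0.11/2)·(-6.052000 + (-9.996870)) = -2.582688
t=0.110000, p=-2.582688:
  k1 = f(0.110000, -2.582688) = -11.474076
  k2 = f(0.220000, -3.844836) = -21.934161
  p ← -2.582688 + (0.11/2)·(-11.474076 + (-21.934161)) = -4.420141
t=0.220000, p=-4.420141:
  k1 = f(0.220000, -4.420141) = -27.759108
  k2 = f(0.330000, -7.473643) = -69.756312
  p ← -4.420141 + (0.11/2)·(-27.759108 + (-69.756312)) = -9.783489
p(0.33) ≈ -9.7835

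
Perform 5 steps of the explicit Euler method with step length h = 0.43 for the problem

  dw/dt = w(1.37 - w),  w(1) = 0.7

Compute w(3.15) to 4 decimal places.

1.3377

Euler: w_{n+1} = w_n + h·f(t_n, w_n).
t=1.000000, w=0.700000: f=0.469000 → w ← 0.700000 + 0.43·0.469000 = 0.901670
t=1.430000, w=0.901670: f=0.422279 → w ← 0.901670 + 0.43·0.422279 = 1.083250
t=1.860000, w=1.083250: f=0.310622 → w ← 1.083250 + 0.43·0.310622 = 1.216817
t=2.290000, w=1.216817: f=0.186395 → w ← 1.216817 + 0.43·0.186395 = 1.296967
t=2.720000, w=1.296967: f=0.094721 → w ← 1.296967 + 0.43·0.094721 = 1.337697
w(3.15) ≈ 1.3377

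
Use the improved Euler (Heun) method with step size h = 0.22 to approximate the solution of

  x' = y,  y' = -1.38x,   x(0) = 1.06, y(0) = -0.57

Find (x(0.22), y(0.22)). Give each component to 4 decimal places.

Heun on (x,y): k1 = f(t_n, state_n); k2 = f(t_n + h, state_n + h·k1); state_{n+1} = state_n + (h/2)·(k1 + k2).
0.000000: (1.060000, -0.570000)
  k1 = (-0.570000, -1.462800)
  predictor → (0.934600, -0.891816)
  k2 = (-0.891816, -1.289748)
  → (0.899200, -0.872780)
(x(0.22), y(0.22)) ≈ (0.8992, -0.8728)

0.8992, -0.8728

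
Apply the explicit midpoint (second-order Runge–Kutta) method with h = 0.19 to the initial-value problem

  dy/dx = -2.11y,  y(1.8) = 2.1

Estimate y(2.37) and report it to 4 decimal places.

Midpoint: k1 = f(x_n, y_n); k2 = f(x_n + h/2, y_n + (h/2)·k1); y_{n+1} = y_n + h·k2.
x=1.800000, y=2.100000:
  k1 = f(1.800000, 2.100000) = -4.431000
  k2 = f(1.895000, 1.679055) = -3.542806
  y ← 2.100000 + 0.19·(-3.542806) = 1.426867
x=1.990000, y=1.426867:
  k1 = f(1.990000, 1.426867) = -3.010689
  k2 = f(2.085000, 1.140851) = -2.407196
  y ← 1.426867 + 0.19·(-2.407196) = 0.969500
x=2.180000, y=0.969500:
  k1 = f(2.180000, 0.969500) = -2.045644
  k2 = f(2.275000, 0.775163) = -1.635595
  y ← 0.969500 + 0.19·(-1.635595) = 0.658737
y(2.37) ≈ 0.6587

0.6587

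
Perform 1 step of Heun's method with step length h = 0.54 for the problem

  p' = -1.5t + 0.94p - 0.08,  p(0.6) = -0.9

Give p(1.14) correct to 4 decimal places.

Heun: k1 = f(t_n, p_n); k2 = f(t_n + h, p_n + h·k1); p_{n+1} = p_n + (h/2)·(k1 + k2).
t=0.600000, p=-0.900000:
  k1 = f(0.600000, -0.900000) = -1.826000
  k2 = f(1.140000, -1.886040) = -3.562878
  p ← -0.900000 + (0.54/2)·(-1.826000 + (-3.562878)) = -2.354997
p(1.14) ≈ -2.3550

-2.3550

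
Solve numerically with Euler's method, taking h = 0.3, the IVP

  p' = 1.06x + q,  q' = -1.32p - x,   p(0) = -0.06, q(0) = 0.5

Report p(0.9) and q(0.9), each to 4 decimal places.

Euler on (p,q): p_{n+1} = p_n + h·p', q_{n+1} = q_n + h·q'.
0.000000: (-0.060000, 0.500000); f=(0.500000, 0.079200) → (0.090000, 0.523760)
0.300000: (0.090000, 0.523760); f=(0.841760, -0.418800) → (0.342528, 0.398120)
0.600000: (0.342528, 0.398120); f=(1.034120, -1.052137) → (0.652764, 0.082479)
(p(0.9), q(0.9)) ≈ (0.6528, 0.0825)

0.6528, 0.0825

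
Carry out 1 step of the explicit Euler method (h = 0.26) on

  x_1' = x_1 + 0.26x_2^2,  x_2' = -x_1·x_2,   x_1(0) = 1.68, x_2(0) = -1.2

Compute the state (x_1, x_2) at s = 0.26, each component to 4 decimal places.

Euler on (x_1,x_2): x_1_{n+1} = x_1_n + h·x_1', x_2_{n+1} = x_2_n + h·x_2'.
0.000000: (1.680000, -1.200000); f=(2.054400, 2.016000) → (2.214144, -0.675840)
(x_1(0.26), x_2(0.26)) ≈ (2.2141, -0.6758)

2.2141, -0.6758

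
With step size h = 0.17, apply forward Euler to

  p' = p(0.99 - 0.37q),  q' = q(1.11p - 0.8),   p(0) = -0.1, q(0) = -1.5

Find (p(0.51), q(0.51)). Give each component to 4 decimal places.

Euler on (p,q): p_{n+1} = p_n + h·p', q_{n+1} = q_n + h·q'.
0.000000: (-0.100000, -1.500000); f=(-0.154500, 1.366500) → (-0.126265, -1.267695)
0.170000: (-0.126265, -1.267695); f=(-0.184227, 1.191829) → (-0.157584, -1.065084)
0.340000: (-0.157584, -1.065084); f=(-0.218108, 1.038369) → (-0.194662, -0.888561)
(p(0.51), q(0.51)) ≈ (-0.1947, -0.8886)

-0.1947, -0.8886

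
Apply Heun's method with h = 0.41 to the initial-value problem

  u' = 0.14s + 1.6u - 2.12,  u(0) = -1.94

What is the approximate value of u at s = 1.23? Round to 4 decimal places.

-19.8696

Heun: k1 = f(s_n, u_n); k2 = f(s_n + h, u_n + h·k1); u_{n+1} = u_n + (h/2)·(k1 + k2).
s=0.000000, u=-1.940000:
  k1 = f(0.000000, -1.940000) = -5.224000
  k2 = f(0.410000, -4.081840) = -8.593544
  u ← -1.940000 + (0.41/2)·(-5.224000 + (-8.593544)) = -4.772597
s=0.410000, u=-4.772597:
  k1 = f(0.410000, -4.772597) = -9.698754
  k2 = f(0.820000, -8.749086) = -16.003737
  u ← -4.772597 + (0.41/2)·(-9.698754 + (-16.003737)) = -10.041607
s=0.820000, u=-10.041607:
  k1 = f(0.820000, -10.041607) = -18.071772
  k2 = f(1.230000, -17.451034) = -29.869454
  u ← -10.041607 + (0.41/2)·(-18.071772 + (-29.869454)) = -19.869559
u(1.23) ≈ -19.8696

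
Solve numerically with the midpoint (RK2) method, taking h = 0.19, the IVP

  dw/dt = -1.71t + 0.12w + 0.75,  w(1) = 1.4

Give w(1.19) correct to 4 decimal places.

1.2169

Midpoint: k1 = f(t_n, w_n); k2 = f(t_n + h/2, w_n + (h/2)·k1); w_{n+1} = w_n + h·k2.
t=1.000000, w=1.400000:
  k1 = f(1.000000, 1.400000) = -0.792000
  k2 = f(1.095000, 1.324760) = -0.963479
  w ← 1.400000 + 0.19·(-0.963479) = 1.216939
w(1.19) ≈ 1.2169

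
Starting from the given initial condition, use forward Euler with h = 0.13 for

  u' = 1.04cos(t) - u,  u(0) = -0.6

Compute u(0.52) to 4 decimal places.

0.0855

Euler: u_{n+1} = u_n + h·f(t_n, u_n).
t=0.000000, u=-0.600000: f=1.640000 → u ← -0.600000 + 0.13·1.640000 = -0.386800
t=0.130000, u=-0.386800: f=1.418024 → u ← -0.386800 + 0.13·1.418024 = -0.202457
t=0.260000, u=-0.202457: f=1.207502 → u ← -0.202457 + 0.13·1.207502 = -0.045482
t=0.390000, u=-0.045482: f=1.007387 → u ← -0.045482 + 0.13·1.007387 = 0.085479
u(0.52) ≈ 0.0855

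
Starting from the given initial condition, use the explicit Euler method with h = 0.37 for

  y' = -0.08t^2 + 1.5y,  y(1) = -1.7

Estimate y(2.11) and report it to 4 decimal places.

Euler: y_{n+1} = y_n + h·f(t_n, y_n).
t=1.000000, y=-1.700000: f=-2.630000 → y ← -1.700000 + 0.37·(-2.630000) = -2.673100
t=1.370000, y=-2.673100: f=-4.159802 → y ← -2.673100 + 0.37·(-4.159802) = -4.212227
t=1.740000, y=-4.212227: f=-6.560548 → y ← -4.212227 + 0.37·(-6.560548) = -6.639630
y(2.11) ≈ -6.6396

-6.6396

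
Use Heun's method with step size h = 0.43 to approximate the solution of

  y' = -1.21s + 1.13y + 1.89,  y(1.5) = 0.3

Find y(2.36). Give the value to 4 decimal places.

Heun: k1 = f(s_n, y_n); k2 = f(s_n + h, y_n + h·k1); y_{n+1} = y_n + (h/2)·(k1 + k2).
s=1.500000, y=0.300000:
  k1 = f(1.500000, 0.300000) = 0.414000
  k2 = f(1.930000, 0.478020) = 0.094863
  y ← 0.300000 + (0.43/2)·(0.414000 + 0.094863) = 0.409405
s=1.930000, y=0.409405:
  k1 = f(1.930000, 0.409405) = 0.017328
  k2 = f(2.360000, 0.416857) = -0.494552
  y ← 0.409405 + (0.43/2)·(0.017328 + (-0.494552)) = 0.306802
y(2.36) ≈ 0.3068

0.3068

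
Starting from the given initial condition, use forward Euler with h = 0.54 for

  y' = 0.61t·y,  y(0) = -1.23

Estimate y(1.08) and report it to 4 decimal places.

-1.4488

Euler: y_{n+1} = y_n + h·f(t_n, y_n).
t=0.000000, y=-1.230000: f=0.000000 → y ← -1.230000 + 0.54·0.000000 = -1.230000
t=0.540000, y=-1.230000: f=-0.405162 → y ← -1.230000 + 0.54·(-0.405162) = -1.448787
y(1.08) ≈ -1.4488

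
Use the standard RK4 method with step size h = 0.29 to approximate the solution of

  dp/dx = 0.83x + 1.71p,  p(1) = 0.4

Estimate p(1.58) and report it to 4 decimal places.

RK4: k1 = f(x_n, p_n); k2 = f(x_n + h/2, p_n + (h/2)·k1); k3 = f(x_n + h/2, p_n + (h/2)·k2); k4 = f(x_n + h, p_n + h·k3); p_{n+1} = p_n + (h/6)·(k1 + 2k2 + 2k3 + k4).
x=1.000000, p=0.400000:
  k1 = f(1.000000, 0.400000) = 1.514000
  k2 = f(1.145000, 0.619530) = 2.009746
  k3 = f(1.145000, 0.691413) = 2.132667
  k4 = f(1.290000, 1.018473) = 2.812289
  p ← 0.400000 + (0.29/6)·(k1 + 2k2 + 2k3 + k4) = 1.009537
x=1.290000, p=1.009537:
  k1 = f(1.290000, 1.009537) = 2.797009
  k2 = f(1.435000, 1.415103) = 3.610877
  k3 = f(1.435000, 1.533114) = 3.812676
  k4 = f(1.580000, 2.115213) = 4.928415
  p ← 1.009537 + (0.29/6)·(k1 + 2k2 + 2k3 + k4) = 2.100543
p(1.58) ≈ 2.1005

2.1005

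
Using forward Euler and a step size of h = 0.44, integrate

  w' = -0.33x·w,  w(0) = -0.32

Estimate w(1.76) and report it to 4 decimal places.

Euler: w_{n+1} = w_n + h·f(x_n, w_n).
x=0.000000, w=-0.320000: f=0.000000 → w ← -0.320000 + 0.44·0.000000 = -0.320000
x=0.440000, w=-0.320000: f=0.046464 → w ← -0.320000 + 0.44·0.046464 = -0.299556
x=0.880000, w=-0.299556: f=0.086991 → w ← -0.299556 + 0.44·0.086991 = -0.261280
x=1.320000, w=-0.261280: f=0.113813 → w ← -0.261280 + 0.44·0.113813 = -0.211202
w(1.76) ≈ -0.2112

-0.2112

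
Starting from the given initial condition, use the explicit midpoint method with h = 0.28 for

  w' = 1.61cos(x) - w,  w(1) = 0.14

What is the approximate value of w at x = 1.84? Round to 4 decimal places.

Midpoint: k1 = f(x_n, w_n); k2 = f(x_n + h/2, w_n + (h/2)·k1); w_{n+1} = w_n + h·k2.
x=1.000000, w=0.140000:
  k1 = f(1.000000, 0.140000) = 0.729887
  k2 = f(1.140000, 0.242184) = 0.430143
  w ← 0.140000 + 0.28·0.430143 = 0.260440
x=1.280000, w=0.260440:
  k1 = f(1.280000, 0.260440) = 0.201171
  k2 = f(1.420000, 0.288604) = -0.046741
  w ← 0.260440 + 0.28·(-0.046741) = 0.247353
x=1.560000, w=0.247353:
  k1 = f(1.560000, 0.247353) = -0.229971
  k2 = f(1.700000, 0.215157) = -0.422596
  w ← 0.247353 + 0.28·(-0.422596) = 0.129026
w(1.84) ≈ 0.1290

0.1290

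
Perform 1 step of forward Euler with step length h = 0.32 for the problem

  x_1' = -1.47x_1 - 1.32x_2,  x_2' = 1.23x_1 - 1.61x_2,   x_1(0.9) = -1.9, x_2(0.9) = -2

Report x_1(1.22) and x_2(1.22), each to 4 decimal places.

-0.1614, -1.7174

Euler on (x_1,x_2): x_1_{n+1} = x_1_n + h·x_1', x_2_{n+1} = x_2_n + h·x_2'.
0.900000: (-1.900000, -2.000000); f=(5.433000, 0.883000) → (-0.161440, -1.717440)
(x_1(1.22), x_2(1.22)) ≈ (-0.1614, -1.7174)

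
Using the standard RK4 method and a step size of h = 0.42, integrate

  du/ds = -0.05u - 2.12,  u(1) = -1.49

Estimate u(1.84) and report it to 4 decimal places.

-3.1726

RK4: k1 = f(s_n, u_n); k2 = f(s_n + h/2, u_n + (h/2)·k1); k3 = f(s_n + h/2, u_n + (h/2)·k2); k4 = f(s_n + h, u_n + h·k3); u_{n+1} = u_n + (h/6)·(k1 + 2k2 + 2k3 + k4).
s=1.000000, u=-1.490000:
  k1 = f(1.000000, -1.490000) = -2.045500
  k2 = f(1.210000, -1.919555) = -2.024022
  k3 = f(1.210000, -1.915045) = -2.024248
  k4 = f(1.420000, -2.340184) = -2.002991
  u ← -1.490000 + (0.42/6)·(k1 + 2k2 + 2k3 + k4) = -2.340152
s=1.420000, u=-2.340152:
  k1 = f(1.420000, -2.340152) = -2.002992
  k2 = f(1.630000, -2.760781) = -1.981961
  k3 = f(1.630000, -2.756364) = -1.982182
  k4 = f(1.840000, -3.172669) = -1.961367
  u ← -2.340152 + (0.42/6)·(k1 + 2k2 + 2k3 + k4) = -3.172637
u(1.84) ≈ -3.1726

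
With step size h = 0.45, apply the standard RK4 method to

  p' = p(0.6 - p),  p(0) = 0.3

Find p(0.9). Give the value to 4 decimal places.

0.3791

RK4: k1 = f(x_n, p_n); k2 = f(x_n + h/2, p_n + (h/2)·k1); k3 = f(x_n + h/2, p_n + (h/2)·k2); k4 = f(x_n + h, p_n + h·k3); p_{n+1} = p_n + (h/6)·(k1 + 2k2 + 2k3 + k4).
x=0.000000, p=0.300000:
  k1 = f(0.000000, 0.300000) = 0.090000
  k2 = f(0.225000, 0.320250) = 0.089590
  k3 = f(0.225000, 0.320158) = 0.089594
  k4 = f(0.450000, 0.340317) = 0.088375
  p ← 0.300000 + (0.45/6)·(k1 + 2k2 + 2k3 + k4) = 0.340256
x=0.450000, p=0.340256:
  k1 = f(0.450000, 0.340256) = 0.088379
  k2 = f(0.675000, 0.360141) = 0.086383
  k3 = f(0.675000, 0.359692) = 0.086437
  k4 = f(0.900000, 0.379152) = 0.083735
  p ← 0.340256 + (0.45/6)·(k1 + 2k2 + 2k3 + k4) = 0.379087
p(0.9) ≈ 0.3791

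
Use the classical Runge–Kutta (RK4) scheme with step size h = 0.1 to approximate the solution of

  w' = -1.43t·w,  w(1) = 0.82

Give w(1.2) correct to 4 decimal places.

0.5987

RK4: k1 = f(t_n, w_n); k2 = f(t_n + h/2, w_n + (h/2)·k1); k3 = f(t_n + h/2, w_n + (h/2)·k2); k4 = f(t_n + h, w_n + h·k3); w_{n+1} = w_n + (h/6)·(k1 + 2k2 + 2k3 + k4).
t=1.000000, w=0.820000:
  k1 = f(1.000000, 0.820000) = -1.172600
  k2 = f(1.050000, 0.761370) = -1.143197
  k3 = f(1.050000, 0.762840) = -1.145404
  k4 = f(1.100000, 0.705460) = -1.109688
  w ← 0.820000 + (0.1/6)·(k1 + 2k2 + 2k3 + k4) = 0.705675
t=1.100000, w=0.705675:
  k1 = f(1.100000, 0.705675) = -1.110027
  k2 = f(1.150000, 0.650174) = -1.069211
  k3 = f(1.150000, 0.652215) = -1.072567
  k4 = f(1.200000, 0.598418) = -1.026886
  w ← 0.705675 + (0.1/6)·(k1 + 2k2 + 2k3 + k4) = 0.598667
w(1.2) ≈ 0.5987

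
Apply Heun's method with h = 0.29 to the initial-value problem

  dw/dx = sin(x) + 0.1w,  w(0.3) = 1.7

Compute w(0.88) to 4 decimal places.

Heun: k1 = f(x_n, w_n); k2 = f(x_n + h, w_n + h·k1); w_{n+1} = w_n + (h/2)·(k1 + k2).
x=0.300000, w=1.700000:
  k1 = f(0.300000, 1.700000) = 0.465520
  k2 = f(0.590000, 1.835001) = 0.739861
  w ← 1.700000 + (0.29/2)·(0.465520 + 0.739861) = 1.874780
x=0.590000, w=1.874780:
  k1 = f(0.590000, 1.874780) = 0.743839
  k2 = f(0.880000, 2.090494) = 0.979788
  w ← 1.874780 + (0.29/2)·(0.743839 + 0.979788) = 2.124706
w(0.88) ≈ 2.1247

2.1247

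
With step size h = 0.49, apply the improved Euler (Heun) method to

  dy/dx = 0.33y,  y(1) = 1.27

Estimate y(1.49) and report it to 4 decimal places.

Heun: k1 = f(x_n, y_n); k2 = f(x_n + h, y_n + h·k1); y_{n+1} = y_n + (h/2)·(k1 + k2).
x=1.000000, y=1.270000:
  k1 = f(1.000000, 1.270000) = 0.419100
  k2 = f(1.490000, 1.475359) = 0.486868
  y ← 1.270000 + (0.49/2)·(0.419100 + 0.486868) = 1.491962
y(1.49) ≈ 1.4920

1.4920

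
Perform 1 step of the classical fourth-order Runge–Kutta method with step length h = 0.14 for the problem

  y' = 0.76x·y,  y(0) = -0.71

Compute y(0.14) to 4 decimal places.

-0.7153

RK4: k1 = f(x_n, y_n); k2 = f(x_n + h/2, y_n + (h/2)·k1); k3 = f(x_n + h/2, y_n + (h/2)·k2); k4 = f(x_n + h, y_n + h·k3); y_{n+1} = y_n + (h/6)·(k1 + 2k2 + 2k3 + k4).
x=0.000000, y=-0.710000:
  k1 = f(0.000000, -0.710000) = 0.000000
  k2 = f(0.070000, -0.710000) = -0.037772
  k3 = f(0.070000, -0.712644) = -0.037913
  k4 = f(0.140000, -0.715308) = -0.076109
  y ← -0.710000 + (0.14/6)·(k1 + 2k2 + 2k3 + k4) = -0.715308
y(0.14) ≈ -0.7153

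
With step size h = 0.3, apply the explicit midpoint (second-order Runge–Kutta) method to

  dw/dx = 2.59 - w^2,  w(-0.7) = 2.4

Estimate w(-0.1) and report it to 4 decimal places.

1.8555

Midpoint: k1 = f(x_n, w_n); k2 = f(x_n + h/2, w_n + (h/2)·k1); w_{n+1} = w_n + h·k2.
x=-0.700000, w=2.400000:
  k1 = f(-0.700000, 2.400000) = -3.170000
  k2 = f(-0.550000, 1.924500) = -1.113700
  w ← 2.400000 + 0.3·(-1.113700) = 2.065890
x=-0.400000, w=2.065890:
  k1 = f(-0.400000, 2.065890) = -1.677901
  k2 = f(-0.250000, 1.814205) = -0.701339
  w ← 2.065890 + 0.3·(-0.701339) = 1.855488
w(-0.1) ≈ 1.8555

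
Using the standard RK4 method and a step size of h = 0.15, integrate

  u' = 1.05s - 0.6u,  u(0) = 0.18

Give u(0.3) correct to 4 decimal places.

0.1949

RK4: k1 = f(s_n, u_n); k2 = f(s_n + h/2, u_n + (h/2)·k1); k3 = f(s_n + h/2, u_n + (h/2)·k2); k4 = f(s_n + h, u_n + h·k3); u_{n+1} = u_n + (h/6)·(k1 + 2k2 + 2k3 + k4).
s=0.000000, u=0.180000:
  k1 = f(0.000000, 0.180000) = -0.108000
  k2 = f(0.075000, 0.171900) = -0.024390
  k3 = f(0.075000, 0.178171) = -0.028152
  k4 = f(0.150000, 0.175777) = 0.052034
  u ← 0.180000 + (0.15/6)·(k1 + 2k2 + 2k3 + k4) = 0.175974
s=0.150000, u=0.175974:
  k1 = f(0.150000, 0.175974) = 0.051916
  k2 = f(0.225000, 0.179867) = 0.128330
  k3 = f(0.225000, 0.185598) = 0.124891
  k4 = f(0.300000, 0.194707) = 0.198176
  u ← 0.175974 + (0.15/6)·(k1 + 2k2 + 2k3 + k4) = 0.194887
u(0.3) ≈ 0.1949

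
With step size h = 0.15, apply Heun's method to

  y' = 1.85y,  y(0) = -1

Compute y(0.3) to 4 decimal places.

-1.7319

Heun: k1 = f(x_n, y_n); k2 = f(x_n + h, y_n + h·k1); y_{n+1} = y_n + (h/2)·(k1 + k2).
x=0.000000, y=-1.000000:
  k1 = f(0.000000, -1.000000) = -1.850000
  k2 = f(0.150000, -1.277500) = -2.363375
  y ← -1.000000 + (0.15/2)·(-1.850000 + (-2.363375)) = -1.316003
x=0.150000, y=-1.316003:
  k1 = f(0.150000, -1.316003) = -2.434606
  k2 = f(0.300000, -1.681194) = -3.110209
  y ← -1.316003 + (0.15/2)·(-2.434606 + (-3.110209)) = -1.731864
y(0.3) ≈ -1.7319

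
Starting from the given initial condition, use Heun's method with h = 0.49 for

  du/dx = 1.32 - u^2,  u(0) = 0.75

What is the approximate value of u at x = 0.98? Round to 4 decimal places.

1.0496

Heun: k1 = f(x_n, u_n); k2 = f(x_n + h, u_n + h·k1); u_{n+1} = u_n + (h/2)·(k1 + k2).
x=0.000000, u=0.750000:
  k1 = f(0.000000, 0.750000) = 0.757500
  k2 = f(0.490000, 1.121175) = 0.062967
  u ← 0.750000 + (0.49/2)·(0.757500 + 0.062967) = 0.951014
x=0.490000, u=0.951014:
  k1 = f(0.490000, 0.951014) = 0.415572
  k2 = f(0.980000, 1.154644) = -0.013204
  u ← 0.951014 + (0.49/2)·(0.415572 + (-0.013204)) = 1.049594
u(0.98) ≈ 1.0496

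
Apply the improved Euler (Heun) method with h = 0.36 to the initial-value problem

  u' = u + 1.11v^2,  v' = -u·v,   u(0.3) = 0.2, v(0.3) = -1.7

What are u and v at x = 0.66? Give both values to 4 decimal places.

Heun on (u,v): k1 = f(x_n, state_n); k2 = f(x_n + h, state_n + h·k1); state_{n+1} = state_n + (h/2)·(k1 + k2).
0.300000: (0.200000, -1.700000)
  k1 = (3.407900, 0.340000)
  predictor → (1.426844, -1.577600)
  k2 = (4.189436, 2.250989)
  → (1.567521, -1.233622)
(u(0.66), v(0.66)) ≈ (1.5675, -1.2336)

1.5675, -1.2336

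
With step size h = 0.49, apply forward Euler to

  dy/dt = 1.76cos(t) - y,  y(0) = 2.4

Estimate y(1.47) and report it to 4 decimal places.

Euler: y_{n+1} = y_n + h·f(t_n, y_n).
t=0.000000, y=2.400000: f=-0.640000 → y ← 2.400000 + 0.49·(-0.640000) = 2.086400
t=0.490000, y=2.086400: f=-0.533494 → y ← 2.086400 + 0.49·(-0.533494) = 1.824988
t=0.980000, y=1.824988: f=-0.844628 → y ← 1.824988 + 0.49·(-0.844628) = 1.411120
y(1.47) ≈ 1.4111

1.4111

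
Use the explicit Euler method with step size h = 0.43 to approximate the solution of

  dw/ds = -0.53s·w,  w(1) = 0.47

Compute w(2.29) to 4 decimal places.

Euler: w_{n+1} = w_n + h·f(s_n, w_n).
s=1.000000, w=0.470000: f=-0.249100 → w ← 0.470000 + 0.43·(-0.249100) = 0.362887
s=1.430000, w=0.362887: f=-0.275032 → w ← 0.362887 + 0.43·(-0.275032) = 0.244623
s=1.860000, w=0.244623: f=-0.241150 → w ← 0.244623 + 0.43·(-0.241150) = 0.140929
w(2.29) ≈ 0.1409

0.1409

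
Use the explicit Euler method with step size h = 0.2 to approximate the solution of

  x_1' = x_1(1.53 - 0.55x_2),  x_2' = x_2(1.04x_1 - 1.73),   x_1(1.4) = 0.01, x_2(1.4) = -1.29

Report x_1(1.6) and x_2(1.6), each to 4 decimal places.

0.0145, -0.8463

Euler on (x_1,x_2): x_1_{n+1} = x_1_n + h·x_1', x_2_{n+1} = x_2_n + h·x_2'.
1.400000: (0.010000, -1.290000); f=(0.022395, 2.218284) → (0.014479, -0.846343)
(x_1(1.6), x_2(1.6)) ≈ (0.0145, -0.8463)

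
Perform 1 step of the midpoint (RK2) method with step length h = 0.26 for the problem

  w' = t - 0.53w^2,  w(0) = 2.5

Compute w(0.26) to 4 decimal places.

1.9437

Midpoint: k1 = f(t_n, w_n); k2 = f(t_n + h/2, w_n + (h/2)·k1); w_{n+1} = w_n + h·k2.
t=0.000000, w=2.500000:
  k1 = f(0.000000, 2.500000) = -3.312500
  k2 = f(0.130000, 2.069375) = -2.139626
  w ← 2.500000 + 0.26·(-2.139626) = 1.943697
w(0.26) ≈ 1.9437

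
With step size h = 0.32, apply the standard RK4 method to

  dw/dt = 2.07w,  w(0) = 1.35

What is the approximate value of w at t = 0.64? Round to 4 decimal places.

5.0717

RK4: k1 = f(t_n, w_n); k2 = f(t_n + h/2, w_n + (h/2)·k1); k3 = f(t_n + h/2, w_n + (h/2)·k2); k4 = f(t_n + h, w_n + h·k3); w_{n+1} = w_n + (h/6)·(k1 + 2k2 + 2k3 + k4).
t=0.000000, w=1.350000:
  k1 = f(0.000000, 1.350000) = 2.794500
  k2 = f(0.160000, 1.797120) = 3.720038
  k3 = f(0.160000, 1.945206) = 4.026577
  k4 = f(0.320000, 2.638505) = 5.461704
  w ← 1.350000 + (0.32/6)·(k1 + 2k2 + 2k3 + k4) = 2.616637
t=0.320000, w=2.616637:
  k1 = f(0.320000, 2.616637) = 5.416438
  k2 = f(0.480000, 3.483267) = 7.210362
  k3 = f(0.480000, 3.770294) = 7.804509
  k4 = f(0.640000, 5.114080) = 10.586145
  w ← 2.616637 + (0.32/6)·(k1 + 2k2 + 2k3 + k4) = 5.071694
w(0.64) ≈ 5.0717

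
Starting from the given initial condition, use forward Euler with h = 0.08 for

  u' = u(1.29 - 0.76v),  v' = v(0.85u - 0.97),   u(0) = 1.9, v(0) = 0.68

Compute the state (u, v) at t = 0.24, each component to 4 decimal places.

Euler on (u,v): u_{n+1} = u_n + h·u', v_{n+1} = v_n + h·v'.
0.000000: (1.900000, 0.680000); f=(1.469080, 0.438600) → (2.017526, 0.715088)
0.080000: (2.017526, 0.715088); f=(1.506150, 0.532667) → (2.138018, 0.757701)
0.160000: (2.138018, 0.757701); f=(1.526859, 0.642012) → (2.260167, 0.809062)
(u(0.24), v(0.24)) ≈ (2.2602, 0.8091)

2.2602, 0.8091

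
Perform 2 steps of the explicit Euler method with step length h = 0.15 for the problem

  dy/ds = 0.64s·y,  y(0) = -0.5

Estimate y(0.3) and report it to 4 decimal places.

-0.5072

Euler: y_{n+1} = y_n + h·f(s_n, y_n).
s=0.000000, y=-0.500000: f=0.000000 → y ← -0.500000 + 0.15·0.000000 = -0.500000
s=0.150000, y=-0.500000: f=-0.048000 → y ← -0.500000 + 0.15·(-0.048000) = -0.507200
y(0.3) ≈ -0.5072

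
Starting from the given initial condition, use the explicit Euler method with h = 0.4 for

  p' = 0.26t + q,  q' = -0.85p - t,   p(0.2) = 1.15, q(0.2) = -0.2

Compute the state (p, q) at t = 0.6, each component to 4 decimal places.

Euler on (p,q): p_{n+1} = p_n + h·p', q_{n+1} = q_n + h·q'.
0.200000: (1.150000, -0.200000); f=(-0.148000, -1.177500) → (1.090800, -0.671000)
(p(0.6), q(0.6)) ≈ (1.0908, -0.6710)

1.0908, -0.6710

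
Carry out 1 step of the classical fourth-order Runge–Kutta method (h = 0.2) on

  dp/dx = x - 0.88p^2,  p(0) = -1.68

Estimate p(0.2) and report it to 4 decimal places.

-2.3586

RK4: k1 = f(x_n, p_n); k2 = f(x_n + h/2, p_n + (h/2)·k1); k3 = f(x_n + h/2, p_n + (h/2)·k2); k4 = f(x_n + h, p_n + h·k3); p_{n+1} = p_n + (h/6)·(k1 + 2k2 + 2k3 + k4).
x=0.000000, p=-1.680000:
  k1 = f(0.000000, -1.680000) = -2.483712
  k2 = f(0.100000, -1.928371) = -3.172382
  k3 = f(0.100000, -1.997238) = -3.410285
  k4 = f(0.200000, -2.362057) = -4.709796
  p ← -1.680000 + (0.2/6)·(k1 + 2k2 + 2k3 + k4) = -2.358628
p(0.2) ≈ -2.3586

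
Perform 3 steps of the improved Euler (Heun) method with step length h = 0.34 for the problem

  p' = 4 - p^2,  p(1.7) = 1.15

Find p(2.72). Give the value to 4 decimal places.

Heun: k1 = f(x_n, p_n); k2 = f(x_n + h, p_n + h·k1); p_{n+1} = p_n + (h/2)·(k1 + k2).
x=1.700000, p=1.150000:
  k1 = f(1.700000, 1.150000) = 2.677500
  k2 = f(2.040000, 2.060350) = -0.245042
  p ← 1.150000 + (0.34/2)·(2.677500 + (-0.245042)) = 1.563518
x=2.040000, p=1.563518:
  k1 = f(2.040000, 1.563518) = 1.555412
  k2 = f(2.380000, 2.092358) = -0.377962
  p ← 1.563518 + (0.34/2)·(1.555412 + (-0.377962)) = 1.763684
x=2.380000, p=1.763684:
  k1 = f(2.380000, 1.763684) = 0.889417
  k2 = f(2.720000, 2.066086) = -0.268713
  p ← 1.763684 + (0.34/2)·(0.889417 + (-0.268713)) = 1.869204
p(2.72) ≈ 1.8692

1.8692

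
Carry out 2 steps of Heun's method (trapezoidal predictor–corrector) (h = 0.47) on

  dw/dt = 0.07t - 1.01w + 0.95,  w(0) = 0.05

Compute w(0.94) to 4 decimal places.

Heun: k1 = f(t_n, w_n); k2 = f(t_n + h, w_n + h·k1); w_{n+1} = w_n + (h/2)·(k1 + k2).
t=0.000000, w=0.050000:
  k1 = f(0.000000, 0.050000) = 0.899500
  k2 = f(0.470000, 0.472765) = 0.505407
  w ← 0.050000 + (0.47/2)·(0.899500 + 0.505407) = 0.380153
t=0.470000, w=0.380153:
  k1 = f(0.470000, 0.380153) = 0.598945
  k2 = f(0.940000, 0.661657) = 0.347526
  w ← 0.380153 + (0.47/2)·(0.598945 + 0.347526) = 0.602574
w(0.94) ≈ 0.6026

0.6026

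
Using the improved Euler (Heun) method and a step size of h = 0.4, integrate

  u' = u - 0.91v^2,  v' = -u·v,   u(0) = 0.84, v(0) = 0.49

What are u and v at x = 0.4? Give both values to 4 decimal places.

Heun on (u,v): k1 = f(x_n, state_n); k2 = f(x_n + h, state_n + h·k1); state_{n+1} = state_n + (h/2)·(k1 + k2).
0.000000: (0.840000, 0.490000)
  k1 = (0.621509, -0.411600)
  predictor → (1.088604, 0.325360)
  k2 = (0.992272, -0.354188)
  → (1.162756, 0.336842)
(u(0.4), v(0.4)) ≈ (1.1628, 0.3368)

1.1628, 0.3368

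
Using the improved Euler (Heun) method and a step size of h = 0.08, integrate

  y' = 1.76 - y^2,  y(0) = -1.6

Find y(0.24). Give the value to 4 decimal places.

-1.8914

Heun: k1 = f(t_n, y_n); k2 = f(t_n + h, y_n + h·k1); y_{n+1} = y_n + (h/2)·(k1 + k2).
t=0.000000, y=-1.600000:
  k1 = f(0.000000, -1.600000) = -0.800000
  k2 = f(0.080000, -1.664000) = -1.008896
  y ← -1.600000 + (0.08/2)·(-0.800000 + (-1.008896)) = -1.672356
t=0.080000, y=-1.672356:
  k1 = f(0.080000, -1.672356) = -1.036774
  k2 = f(0.160000, -1.755298) = -1.321070
  y ← -1.672356 + (0.08/2)·(-1.036774 + (-1.321070)) = -1.766670
t=0.160000, y=-1.766670:
  k1 = f(0.160000, -1.766670) = -1.361122
  k2 = f(0.240000, -1.875559) = -1.757723
  y ← -1.766670 + (0.08/2)·(-1.361122 + (-1.757723)) = -1.891423
y(0.24) ≈ -1.8914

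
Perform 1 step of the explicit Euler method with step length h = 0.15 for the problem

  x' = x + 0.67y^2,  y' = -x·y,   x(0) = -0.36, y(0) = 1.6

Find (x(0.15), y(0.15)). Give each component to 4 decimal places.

-0.1567, 1.6864

Euler on (x,y): x_{n+1} = x_n + h·x', y_{n+1} = y_n + h·y'.
0.000000: (-0.360000, 1.600000); f=(1.355200, 0.576000) → (-0.156720, 1.686400)
(x(0.15), y(0.15)) ≈ (-0.1567, 1.6864)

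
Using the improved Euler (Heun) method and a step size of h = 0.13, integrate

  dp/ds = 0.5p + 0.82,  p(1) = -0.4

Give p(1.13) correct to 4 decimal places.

-0.3168

Heun: k1 = f(s_n, p_n); k2 = f(s_n + h, p_n + h·k1); p_{n+1} = p_n + (h/2)·(k1 + k2).
s=1.000000, p=-0.400000:
  k1 = f(1.000000, -0.400000) = 0.620000
  k2 = f(1.130000, -0.319400) = 0.660300
  p ← -0.400000 + (0.13/2)·(0.620000 + 0.660300) = -0.316781
p(1.13) ≈ -0.3168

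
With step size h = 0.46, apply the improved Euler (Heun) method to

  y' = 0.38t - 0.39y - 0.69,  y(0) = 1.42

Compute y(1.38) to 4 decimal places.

0.4084

Heun: k1 = f(t_n, y_n); k2 = f(t_n + h, y_n + h·k1); y_{n+1} = y_n + (h/2)·(k1 + k2).
t=0.000000, y=1.420000:
  k1 = f(0.000000, 1.420000) = -1.243800
  k2 = f(0.460000, 0.847852) = -0.845862
  y ← 1.420000 + (0.46/2)·(-1.243800 + (-0.845862)) = 0.939378
t=0.460000, y=0.939378:
  k1 = f(0.460000, 0.939378) = -0.881557
  k2 = f(0.920000, 0.533861) = -0.548606
  y ← 0.939378 + (0.46/2)·(-0.881557 + (-0.548606)) = 0.610440
t=0.920000, y=0.610440:
  k1 = f(0.920000, 0.610440) = -0.578472
  k2 = f(1.380000, 0.344343) = -0.299894
  y ← 0.610440 + (0.46/2)·(-0.578472 + (-0.299894)) = 0.408416
y(1.38) ≈ 0.4084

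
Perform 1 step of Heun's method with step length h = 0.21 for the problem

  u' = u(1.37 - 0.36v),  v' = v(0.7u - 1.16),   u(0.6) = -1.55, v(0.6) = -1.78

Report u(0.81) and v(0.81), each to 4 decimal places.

-2.2728, -1.0934

Heun on (u,v): k1 = f(t_n, state_n); k2 = f(t_n + h, state_n + h·k1); state_{n+1} = state_n + (h/2)·(k1 + k2).
0.600000: (-1.550000, -1.780000)
  k1 = (-3.116740, 3.996100)
  predictor → (-2.204515, -0.940819)
  k2 = (-3.766844, 2.543185)
  → (-2.272776, -1.093375)
(u(0.81), v(0.81)) ≈ (-2.2728, -1.0934)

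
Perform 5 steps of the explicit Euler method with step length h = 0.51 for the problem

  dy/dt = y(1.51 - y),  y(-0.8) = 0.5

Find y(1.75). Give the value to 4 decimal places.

Euler: y_{n+1} = y_n + h·f(t_n, y_n).
t=-0.800000, y=0.500000: f=0.505000 → y ← 0.500000 + 0.51·0.505000 = 0.757550
t=-0.290000, y=0.757550: f=0.570018 → y ← 0.757550 + 0.51·0.570018 = 1.048259
t=0.220000, y=1.048259: f=0.484024 → y ← 1.048259 + 0.51·0.484024 = 1.295112
t=0.730000, y=1.295112: f=0.278304 → y ← 1.295112 + 0.51·0.278304 = 1.437047
t=1.240000, y=1.437047: f=0.104837 → y ← 1.437047 + 0.51·0.104837 = 1.490514
y(1.75) ≈ 1.4905

1.4905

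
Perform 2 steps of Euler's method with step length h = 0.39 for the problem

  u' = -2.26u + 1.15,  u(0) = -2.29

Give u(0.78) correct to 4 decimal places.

Euler: u_{n+1} = u_n + h·f(t_n, u_n).
t=0.000000, u=-2.290000: f=6.325400 → u ← -2.290000 + 0.39·6.325400 = 0.176906
t=0.390000, u=0.176906: f=0.750192 → u ← 0.176906 + 0.39·0.750192 = 0.469481
u(0.78) ≈ 0.4695

0.4695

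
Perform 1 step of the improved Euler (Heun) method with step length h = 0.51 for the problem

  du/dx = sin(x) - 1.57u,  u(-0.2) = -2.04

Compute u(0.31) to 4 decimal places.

-0.9928

Heun: k1 = f(x_n, u_n); k2 = f(x_n + h, u_n + h·k1); u_{n+1} = u_n + (h/2)·(k1 + k2).
x=-0.200000, u=-2.040000:
  k1 = f(-0.200000, -2.040000) = 3.004131
  k2 = f(0.310000, -0.507893) = 1.102451
  u ← -2.040000 + (0.51/2)·(3.004131 + 1.102451) = -0.992822
u(0.31) ≈ -0.9928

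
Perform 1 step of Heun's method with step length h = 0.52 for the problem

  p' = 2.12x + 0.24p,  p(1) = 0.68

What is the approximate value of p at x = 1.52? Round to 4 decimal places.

2.2280

Heun: k1 = f(x_n, p_n); k2 = f(x_n + h, p_n + h·k1); p_{n+1} = p_n + (h/2)·(k1 + k2).
x=1.000000, p=0.680000:
  k1 = f(1.000000, 0.680000) = 2.283200
  k2 = f(1.520000, 1.867264) = 3.670543
  p ← 0.680000 + (0.52/2)·(2.283200 + 3.670543) = 2.227973
p(1.52) ≈ 2.2280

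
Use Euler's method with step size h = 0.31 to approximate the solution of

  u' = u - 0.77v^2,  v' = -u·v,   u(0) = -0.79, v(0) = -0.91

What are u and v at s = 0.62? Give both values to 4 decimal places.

Euler on (u,v): u_{n+1} = u_n + h·u', v_{n+1} = v_n + h·v'.
0.000000: (-0.790000, -0.910000); f=(-1.427637, -0.718900) → (-1.232567, -1.132859)
0.310000: (-1.232567, -1.132859); f=(-2.220762, -1.396325) → (-1.921004, -1.565720)
(u(0.62), v(0.62)) ≈ (-1.9210, -1.5657)

-1.9210, -1.5657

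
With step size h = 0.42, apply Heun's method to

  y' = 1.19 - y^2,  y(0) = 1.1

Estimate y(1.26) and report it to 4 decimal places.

1.0920

Heun: k1 = f(s_n, y_n); k2 = f(s_n + h, y_n + h·k1); y_{n+1} = y_n + (h/2)·(k1 + k2).
s=0.000000, y=1.100000:
  k1 = f(0.000000, 1.100000) = -0.020000
  k2 = f(0.420000, 1.091600) = -0.001591
  y ← 1.100000 + (0.42/2)·(-0.020000 + (-0.001591)) = 1.095466
s=0.420000, y=1.095466:
  k1 = f(0.420000, 1.095466) = -0.010046
  k2 = f(0.840000, 1.091247) = -0.000820
  y ← 1.095466 + (0.42/2)·(-0.010046 + (-0.000820)) = 1.093184
s=0.840000, y=1.093184:
  k1 = f(0.840000, 1.093184) = -0.005052
  k2 = f(1.260000, 1.091062) = -0.000417
  y ← 1.093184 + (0.42/2)·(-0.005052 + (-0.000417)) = 1.092036
y(1.26) ≈ 1.0920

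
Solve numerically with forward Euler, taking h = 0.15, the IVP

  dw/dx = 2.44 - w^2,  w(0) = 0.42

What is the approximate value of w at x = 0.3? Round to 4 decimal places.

Euler: w_{n+1} = w_n + h·f(x_n, w_n).
x=0.000000, w=0.420000: f=2.263600 → w ← 0.420000 + 0.15·2.263600 = 0.759540
x=0.150000, w=0.759540: f=1.863099 → w ← 0.759540 + 0.15·1.863099 = 1.039005
w(0.3) ≈ 1.0390

1.0390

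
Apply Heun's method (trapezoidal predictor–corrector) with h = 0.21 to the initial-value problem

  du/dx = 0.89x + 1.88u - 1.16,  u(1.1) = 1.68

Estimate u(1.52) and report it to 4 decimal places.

Heun: k1 = f(x_n, u_n); k2 = f(x_n + h, u_n + h·k1); u_{n+1} = u_n + (h/2)·(k1 + k2).
x=1.100000, u=1.680000:
  k1 = f(1.100000, 1.680000) = 2.977400
  k2 = f(1.310000, 2.305254) = 4.339778
  u ← 1.680000 + (0.21/2)·(2.977400 + 4.339778) = 2.448304
x=1.310000, u=2.448304:
  k1 = f(1.310000, 2.448304) = 4.608711
  k2 = f(1.520000, 3.416133) = 6.615130
  u ← 2.448304 + (0.21/2)·(4.608711 + 6.615130) = 3.626807
u(1.52) ≈ 3.6268

3.6268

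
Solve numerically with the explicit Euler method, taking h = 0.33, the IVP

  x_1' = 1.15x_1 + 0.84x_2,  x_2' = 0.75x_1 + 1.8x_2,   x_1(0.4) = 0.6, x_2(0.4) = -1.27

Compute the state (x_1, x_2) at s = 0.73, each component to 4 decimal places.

Euler on (x_1,x_2): x_1_{n+1} = x_1_n + h·x_1', x_2_{n+1} = x_2_n + h·x_2'.
0.400000: (0.600000, -1.270000); f=(-0.376800, -1.836000) → (0.475656, -1.875880)
(x_1(0.73), x_2(0.73)) ≈ (0.4757, -1.8759)

0.4757, -1.8759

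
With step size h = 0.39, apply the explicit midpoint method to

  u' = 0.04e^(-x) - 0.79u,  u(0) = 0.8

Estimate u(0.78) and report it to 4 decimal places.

0.4521

Midpoint: k1 = f(x_n, u_n); k2 = f(x_n + h/2, u_n + (h/2)·k1); u_{n+1} = u_n + h·k2.
x=0.000000, u=0.800000:
  k1 = f(0.000000, 0.800000) = -0.592000
  k2 = f(0.195000, 0.684560) = -0.507889
  u ← 0.800000 + 0.39·(-0.507889) = 0.601923
x=0.390000, u=0.601923:
  k1 = f(0.390000, 0.601923) = -0.448437
  k2 = f(0.585000, 0.514478) = -0.384153
  u ← 0.601923 + 0.39·(-0.384153) = 0.452103
u(0.78) ≈ 0.4521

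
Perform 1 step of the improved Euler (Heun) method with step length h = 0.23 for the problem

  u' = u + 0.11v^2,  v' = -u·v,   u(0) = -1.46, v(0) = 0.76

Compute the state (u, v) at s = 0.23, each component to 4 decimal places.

Heun on (u,v): k1 = f(s_n, state_n); k2 = f(s_n + h, state_n + h·k1); state_{n+1} = state_n + (h/2)·(k1 + k2).
0.000000: (-1.460000, 0.760000)
  k1 = (-1.396464, 1.109600)
  predictor → (-1.781187, 1.015208)
  k2 = (-1.667816, 1.808275)
  → (-1.812392, 1.095556)
(u(0.23), v(0.23)) ≈ (-1.8124, 1.0956)

-1.8124, 1.0956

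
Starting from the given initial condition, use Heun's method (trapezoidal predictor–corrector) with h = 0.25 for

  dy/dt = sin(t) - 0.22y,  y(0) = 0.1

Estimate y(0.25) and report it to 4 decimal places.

0.1256

Heun: k1 = f(t_n, y_n); k2 = f(t_n + h, y_n + h·k1); y_{n+1} = y_n + (h/2)·(k1 + k2).
t=0.000000, y=0.100000:
  k1 = f(0.000000, 0.100000) = -0.022000
  k2 = f(0.250000, 0.094500) = 0.226614
  y ← 0.100000 + (0.25/2)·(-0.022000 + 0.226614) = 0.125577
y(0.25) ≈ 0.1256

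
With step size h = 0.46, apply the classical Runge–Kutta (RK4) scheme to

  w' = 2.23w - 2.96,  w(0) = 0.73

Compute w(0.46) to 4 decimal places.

-0.3321

RK4: k1 = f(x_n, w_n); k2 = f(x_n + h/2, w_n + (h/2)·k1); k3 = f(x_n + h/2, w_n + (h/2)·k2); k4 = f(x_n + h, w_n + h·k3); w_{n+1} = w_n + (h/6)·(k1 + 2k2 + 2k3 + k4).
x=0.000000, w=0.730000:
  k1 = f(0.000000, 0.730000) = -1.332100
  k2 = f(0.230000, 0.423617) = -2.015334
  k3 = f(0.230000, 0.266473) = -2.365765
  k4 = f(0.460000, -0.358252) = -3.758902
  w ← 0.730000 + (0.46/6)·(k1 + 2k2 + 2k3 + k4) = -0.332079
w(0.46) ≈ -0.3321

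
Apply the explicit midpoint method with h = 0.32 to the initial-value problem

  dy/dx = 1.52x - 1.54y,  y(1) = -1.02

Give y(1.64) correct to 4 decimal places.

0.4379

Midpoint: k1 = f(x_n, y_n); k2 = f(x_n + h/2, y_n + (h/2)·k1); y_{n+1} = y_n + h·k2.
x=1.000000, y=-1.020000:
  k1 = f(1.000000, -1.020000) = 3.090800
  k2 = f(1.160000, -0.525472) = 2.572427
  y ← -1.020000 + 0.32·2.572427 = -0.196823
x=1.320000, y=-0.196823:
  k1 = f(1.320000, -0.196823) = 2.309508
  k2 = f(1.480000, 0.172698) = 1.983645
  y ← -0.196823 + 0.32·1.983645 = 0.437943
y(1.64) ≈ 0.4379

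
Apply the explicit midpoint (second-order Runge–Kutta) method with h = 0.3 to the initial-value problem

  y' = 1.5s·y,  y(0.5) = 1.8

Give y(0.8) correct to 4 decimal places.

2.3857

Midpoint: k1 = f(s_n, y_n); k2 = f(s_n + h/2, y_n + (h/2)·k1); y_{n+1} = y_n + h·k2.
s=0.500000, y=1.800000:
  k1 = f(0.500000, 1.800000) = 1.350000
  k2 = f(0.650000, 2.002500) = 1.952438
  y ← 1.800000 + 0.3·1.952438 = 2.385731
y(0.8) ≈ 2.3857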